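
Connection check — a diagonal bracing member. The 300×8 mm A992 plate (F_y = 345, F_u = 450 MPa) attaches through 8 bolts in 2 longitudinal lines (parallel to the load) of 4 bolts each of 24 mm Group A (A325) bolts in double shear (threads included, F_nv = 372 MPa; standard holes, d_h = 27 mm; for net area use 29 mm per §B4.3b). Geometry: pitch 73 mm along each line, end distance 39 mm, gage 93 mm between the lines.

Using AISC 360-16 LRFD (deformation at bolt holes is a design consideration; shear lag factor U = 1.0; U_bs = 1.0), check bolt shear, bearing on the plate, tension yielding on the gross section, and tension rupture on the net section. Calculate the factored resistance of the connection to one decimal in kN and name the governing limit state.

Bolt shear: A_b = π(24)²/4 = 452.39 mm². φR_n = 0.75 × 372 × 452.39 × 8 × 2 = 2019.5 kN.
Bearing (8 mm plate, F_u = 450 MPa): end bolts L_c = 39 − 27/2 = 25.5, R_n = min(1.2×25.5×8×450, 2.4×24×8×450) = 110.16 kN/bolt; interior L_c = 73 − 27 = 46, R_n = 198.72 kN/bolt. φR_n = 0.75 × (2×110.16 + 6×198.72) = 1059.5 kN.
Tension yield (gross): A_g = 300×8 = 2400 mm². φR_n = 0.90 × 345 × 2400 = 745.2 kN.
Tension rupture (net): A_n = (300 − 2×29)×8 = 1936 mm² (U = 1.0, A_e = A_n). φR_n = 0.75 × 450 × 1936 = 653.4 kN.
Governing: min(2019.5, 1059.5, 745.2, 653.4) = 653.4 kN → net-section rupture.

653.4 kN (net-section rupture governs)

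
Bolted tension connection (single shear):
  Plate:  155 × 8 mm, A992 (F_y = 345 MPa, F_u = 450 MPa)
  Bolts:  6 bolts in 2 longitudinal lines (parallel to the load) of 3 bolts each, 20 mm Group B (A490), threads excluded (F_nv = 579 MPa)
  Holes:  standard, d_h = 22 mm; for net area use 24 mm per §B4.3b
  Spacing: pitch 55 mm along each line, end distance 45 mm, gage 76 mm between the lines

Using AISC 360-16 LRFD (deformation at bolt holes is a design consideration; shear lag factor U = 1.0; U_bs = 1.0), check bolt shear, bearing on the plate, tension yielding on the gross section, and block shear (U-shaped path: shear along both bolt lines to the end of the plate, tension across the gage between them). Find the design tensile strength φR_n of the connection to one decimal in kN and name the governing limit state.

Bolt shear: A_b = π(20)²/4 = 314.16 mm². φR_n = 0.75 × 579 × 314.16 × 6 × 1 = 818.5 kN.
Bearing (8 mm plate, F_u = 450 MPa): end bolts L_c = 45 − 22/2 = 34, R_n = min(1.2×34×8×450, 2.4×20×8×450) = 146.88 kN/bolt; interior L_c = 55 − 22 = 33, R_n = 142.56 kN/bolt. φR_n = 0.75 × (2×146.88 + 4×142.56) = 648.0 kN.
Tension yield (gross): A_g = 155×8 = 1240 mm². φR_n = 0.90 × 345 × 1240 = 385.0 kN.
Block shear: shear path 2×[45+2×55] = 2×155 mm, A_gv = 2480, A_nv = 2×(155 − 2.5×24)×8 = 1520 mm²; tension across gage: (76 − 1×24)×8 = 416 mm². R_n = min(0.6×450×1520, 0.6×345×2480) + 1.0×450×416 = min(410.4, 513.36) + 187.2 = 597.6 kN. φR_n = 0.75 × 597.6 = 448.2 kN.
Governing: min(818.5, 648.0, 385.0, 448.2) = 385.0 kN → gross-section yield.

385.0 kN (gross-section yield governs)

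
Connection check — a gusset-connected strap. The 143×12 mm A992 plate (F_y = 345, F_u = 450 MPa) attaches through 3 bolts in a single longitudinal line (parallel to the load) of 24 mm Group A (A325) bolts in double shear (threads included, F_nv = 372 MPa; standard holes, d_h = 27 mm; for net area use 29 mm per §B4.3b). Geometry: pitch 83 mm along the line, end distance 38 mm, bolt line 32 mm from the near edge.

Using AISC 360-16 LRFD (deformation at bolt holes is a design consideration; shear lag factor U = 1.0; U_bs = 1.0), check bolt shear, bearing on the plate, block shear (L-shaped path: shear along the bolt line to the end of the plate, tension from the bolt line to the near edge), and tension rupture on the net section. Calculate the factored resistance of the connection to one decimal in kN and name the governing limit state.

390.4 kN (block shear governs)

Bolt shear: A_b = π(24)²/4 = 452.39 mm². φR_n = 0.75 × 372 × 452.39 × 3 × 2 = 757.3 kN.
Bearing (12 mm plate, F_u = 450 MPa): end bolts L_c = 38 − 27/2 = 24.5, R_n = min(1.2×24.5×12×450, 2.4×24×12×450) = 158.76 kN/bolt; interior L_c = 83 − 27 = 56, R_n = 311.04 kN/bolt. φR_n = 0.75 × (1×158.76 + 2×311.04) = 585.6 kN.
Block shear: shear path 1×[38+2×83] = 1×204 mm, A_gv = 2448, A_nv = 1×(204 − 2.5×29)×12 = 1578 mm²; tension to near edge: (32 − 0.5×29)×12 = 210 mm². R_n = min(0.6×450×1578, 0.6×345×2448) + 1.0×450×210 = min(426.06, 506.74) + 94.5 = 520.56 kN. φR_n = 0.75 × 520.56 = 390.4 kN.
Tension rupture (net): A_n = (143 − 1×29)×12 = 1368 mm² (U = 1.0, A_e = A_n). φR_n = 0.75 × 450 × 1368 = 461.7 kN.
Governing: min(757.3, 585.6, 390.4, 461.7) = 390.4 kN → block shear.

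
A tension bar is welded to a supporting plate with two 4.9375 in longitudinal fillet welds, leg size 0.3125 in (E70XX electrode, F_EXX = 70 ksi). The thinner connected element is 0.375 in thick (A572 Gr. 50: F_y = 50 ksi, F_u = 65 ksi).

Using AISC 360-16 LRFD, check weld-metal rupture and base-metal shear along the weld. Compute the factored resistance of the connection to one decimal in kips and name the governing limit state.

68.7 kips (weld metal governs)

Weld metal: throat = 0.707×0.3125 = 0.22094 in, L = 2×4.9375 = 9.875 in. φR_n = 0.75 × 0.6 × 70 × 0.22094 × 9.875 = 68.7 kips.
Base metal shear (0.375 in plate): yield φR_n = 1.0×0.6×50×0.375×9.875 = 111.1 kips; rupture φR_n = 0.75×0.6×65×0.375×9.875 = 108.3 kips; take 108.3 kips (rupture).
Governing: min(68.7, 108.3) = 68.7 kips → weld metal.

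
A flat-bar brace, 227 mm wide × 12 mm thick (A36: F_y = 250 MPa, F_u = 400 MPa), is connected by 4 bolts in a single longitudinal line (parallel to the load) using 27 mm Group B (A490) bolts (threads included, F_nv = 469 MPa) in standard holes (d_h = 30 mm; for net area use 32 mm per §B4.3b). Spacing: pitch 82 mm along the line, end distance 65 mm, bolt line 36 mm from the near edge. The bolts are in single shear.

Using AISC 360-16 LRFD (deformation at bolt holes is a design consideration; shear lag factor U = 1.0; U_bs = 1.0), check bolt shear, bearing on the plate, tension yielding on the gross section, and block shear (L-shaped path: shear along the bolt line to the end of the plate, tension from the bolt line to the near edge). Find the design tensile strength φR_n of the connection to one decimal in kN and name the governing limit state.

Bolt shear: A_b = π(27)²/4 = 572.56 mm². φR_n = 0.75 × 469 × 572.56 × 4 × 1 = 805.6 kN.
Bearing (12 mm plate, F_u = 400 MPa): end bolts L_c = 65 − 30/2 = 50, R_n = min(1.2×50×12×400, 2.4×27×12×400) = 288 kN/bolt; interior L_c = 82 − 30 = 52, R_n = 299.52 kN/bolt. φR_n = 0.75 × (1×288 + 3×299.52) = 889.9 kN.
Tension yield (gross): A_g = 227×12 = 2724 mm². φR_n = 0.90 × 250 × 2724 = 612.9 kN.
Block shear: shear path 1×[65+3×82] = 1×311 mm, A_gv = 3732, A_nv = 1×(311 − 3.5×32)×12 = 2388 mm²; tension to near edge: (36 − 0.5×32)×12 = 240 mm². R_n = min(0.6×400×2388, 0.6×250×3732) + 1.0×400×240 = min(573.12, 559.8) + 96 = 655.8 kN. φR_n = 0.75 × 655.8 = 491.9 kN.
Governing: min(805.6, 889.9, 612.9, 491.9) = 491.9 kN → block shear.

491.9 kN (block shear governs)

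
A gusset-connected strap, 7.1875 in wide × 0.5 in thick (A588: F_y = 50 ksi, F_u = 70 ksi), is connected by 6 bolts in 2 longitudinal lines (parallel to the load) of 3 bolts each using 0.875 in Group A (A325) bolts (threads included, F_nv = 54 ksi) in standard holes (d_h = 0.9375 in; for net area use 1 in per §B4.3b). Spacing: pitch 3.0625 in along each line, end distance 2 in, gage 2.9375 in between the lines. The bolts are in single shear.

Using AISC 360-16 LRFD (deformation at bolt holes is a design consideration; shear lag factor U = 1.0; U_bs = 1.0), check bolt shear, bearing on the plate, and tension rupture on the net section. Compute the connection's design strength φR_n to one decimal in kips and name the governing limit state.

136.2 kips (net-section rupture governs)

Bolt shear: A_b = π(0.875)²/4 = 0.60132 in². φR_n = 0.75 × 54 × 0.60132 × 6 × 1 = 146.1 kips.
Bearing (0.5 in plate, F_u = 70 ksi): end bolts L_c = 2 − 0.9375/2 = 1.53125, R_n = min(1.2×1.53125×0.5×70, 2.4×0.875×0.5×70) = 64.313 kips/bolt; interior L_c = 3.0625 − 0.9375 = 2.125, R_n = 73.5 kips/bolt. φR_n = 0.75 × (2×64.313 + 4×73.5) = 317.0 kips.
Tension rupture (net): A_n = (7.1875 − 2×1)×0.5 = 2.5938 in² (U = 1.0, A_e = A_n). φR_n = 0.75 × 70 × 2.5938 = 136.2 kips.
Governing: min(146.1, 317.0, 136.2) = 136.2 kips → net-section rupture.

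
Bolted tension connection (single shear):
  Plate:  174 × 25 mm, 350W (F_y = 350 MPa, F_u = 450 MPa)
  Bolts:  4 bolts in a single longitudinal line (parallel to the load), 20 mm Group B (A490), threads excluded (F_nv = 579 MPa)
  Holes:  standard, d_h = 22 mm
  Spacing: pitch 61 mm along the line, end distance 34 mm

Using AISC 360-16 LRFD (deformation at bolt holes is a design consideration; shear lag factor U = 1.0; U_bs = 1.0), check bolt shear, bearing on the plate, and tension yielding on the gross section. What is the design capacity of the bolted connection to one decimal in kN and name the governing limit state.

545.7 kN (bolt shear governs)

Bolt shear: A_b = π(20)²/4 = 314.16 mm². φR_n = 0.75 × 579 × 314.16 × 4 × 1 = 545.7 kN.
Bearing (25 mm plate, F_u = 450 MPa): end bolts L_c = 34 − 22/2 = 23, R_n = min(1.2×23×25×450, 2.4×20×25×450) = 310.5 kN/bolt; interior L_c = 61 − 22 = 39, R_n = 526.5 kN/bolt. φR_n = 0.75 × (1×310.5 + 3×526.5) = 1417.5 kN.
Tension yield (gross): A_g = 174×25 = 4350 mm². φR_n = 0.90 × 350 × 4350 = 1370.3 kN.
Governing: min(545.7, 1417.5, 1370.3) = 545.7 kN → bolt shear.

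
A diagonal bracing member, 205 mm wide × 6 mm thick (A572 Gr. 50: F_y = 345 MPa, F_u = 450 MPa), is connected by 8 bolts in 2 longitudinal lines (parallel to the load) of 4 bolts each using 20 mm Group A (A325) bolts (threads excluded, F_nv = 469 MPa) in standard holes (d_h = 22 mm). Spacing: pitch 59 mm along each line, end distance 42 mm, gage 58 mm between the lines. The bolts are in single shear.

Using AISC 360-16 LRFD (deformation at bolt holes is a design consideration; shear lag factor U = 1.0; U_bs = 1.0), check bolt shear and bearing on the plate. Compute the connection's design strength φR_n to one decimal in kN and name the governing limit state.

690.1 kN (bearing governs)

Bolt shear: A_b = π(20)²/4 = 314.16 mm². φR_n = 0.75 × 469 × 314.16 × 8 × 1 = 884.0 kN.
Bearing (6 mm plate, F_u = 450 MPa): end bolts L_c = 42 − 22/2 = 31, R_n = min(1.2×31×6×450, 2.4×20×6×450) = 100.44 kN/bolt; interior L_c = 59 − 22 = 37, R_n = 119.88 kN/bolt. φR_n = 0.75 × (2×100.44 + 6×119.88) = 690.1 kN.
Governing: min(884.0, 690.1) = 690.1 kN → bearing.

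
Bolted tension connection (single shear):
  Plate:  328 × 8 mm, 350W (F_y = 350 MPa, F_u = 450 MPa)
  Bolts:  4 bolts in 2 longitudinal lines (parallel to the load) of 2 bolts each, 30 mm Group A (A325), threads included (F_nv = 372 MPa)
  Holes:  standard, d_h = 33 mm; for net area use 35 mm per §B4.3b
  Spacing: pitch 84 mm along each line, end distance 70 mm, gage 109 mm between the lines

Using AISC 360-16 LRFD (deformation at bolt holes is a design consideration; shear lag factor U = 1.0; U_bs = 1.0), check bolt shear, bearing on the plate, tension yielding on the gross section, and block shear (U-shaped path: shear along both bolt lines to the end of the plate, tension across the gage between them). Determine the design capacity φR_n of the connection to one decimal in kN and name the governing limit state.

528.7 kN (block shear governs)

Bolt shear: A_b = π(30)²/4 = 706.86 mm². φR_n = 0.75 × 372 × 706.86 × 4 × 1 = 788.9 kN.
Bearing (8 mm plate, F_u = 450 MPa): end bolts L_c = 70 − 33/2 = 53.5, R_n = min(1.2×53.5×8×450, 2.4×30×8×450) = 231.12 kN/bolt; interior L_c = 84 − 33 = 51, R_n = 220.32 kN/bolt. φR_n = 0.75 × (2×231.12 + 2×220.32) = 677.2 kN.
Tension yield (gross): A_g = 328×8 = 2624 mm². φR_n = 0.90 × 350 × 2624 = 826.6 kN.
Block shear: shear path 2×[70+1×84] = 2×154 mm, A_gv = 2464, A_nv = 2×(154 − 1.5×35)×8 = 1624 mm²; tension across gage: (109 − 1×35)×8 = 592 mm². R_n = min(0.6×450×1624, 0.6×350×2464) + 1.0×450×592 = min(438.48, 517.44) + 266.4 = 704.88 kN. φR_n = 0.75 × 704.88 = 528.7 kN.
Governing: min(788.9, 677.2, 826.6, 528.7) = 528.7 kN → block shear.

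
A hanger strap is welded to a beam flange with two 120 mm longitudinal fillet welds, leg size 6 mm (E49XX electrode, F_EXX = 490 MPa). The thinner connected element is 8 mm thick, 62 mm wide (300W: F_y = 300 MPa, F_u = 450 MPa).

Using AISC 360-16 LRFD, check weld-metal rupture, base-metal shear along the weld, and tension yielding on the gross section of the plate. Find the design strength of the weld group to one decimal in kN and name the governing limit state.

133.9 kN (gross-section yield governs)

Weld metal: throat = 0.707×6 = 4.242 mm, L = 2×120 = 240 mm. φR_n = 0.75 × 0.6 × 490 × 4.242 × 240 = 224.5 kN.
Base metal shear (8 mm plate): yield φR_n = 1.0×0.6×300×8×240 = 345.6 kN; rupture φR_n = 0.75×0.6×450×8×240 = 388.8 kN; take 345.6 kN (yield).
Tension yield (gross): A_g = 62×8 = 496 mm². φR_n = 0.90 × 300 × 496 = 133.9 kN.
Governing: min(224.5, 345.6, 133.9) = 133.9 kN → gross-section yield.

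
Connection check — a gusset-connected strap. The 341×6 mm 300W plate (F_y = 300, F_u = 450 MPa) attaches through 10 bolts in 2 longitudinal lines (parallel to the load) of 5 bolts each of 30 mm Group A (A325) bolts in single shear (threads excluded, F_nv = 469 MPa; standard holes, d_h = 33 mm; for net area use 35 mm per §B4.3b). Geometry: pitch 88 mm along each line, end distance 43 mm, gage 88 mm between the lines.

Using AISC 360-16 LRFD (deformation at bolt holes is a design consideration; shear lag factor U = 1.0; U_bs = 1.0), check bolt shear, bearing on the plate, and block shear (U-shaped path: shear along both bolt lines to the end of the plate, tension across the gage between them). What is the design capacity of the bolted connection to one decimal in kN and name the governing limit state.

Bolt shear: A_b = π(30)²/4 = 706.86 mm². φR_n = 0.75 × 469 × 706.86 × 10 × 1 = 2486.4 kN.
Bearing (6 mm plate, F_u = 450 MPa): end bolts L_c = 43 − 33/2 = 26.5, R_n = min(1.2×26.5×6×450, 2.4×30×6×450) = 85.86 kN/bolt; interior L_c = 88 − 33 = 55, R_n = 178.2 kN/bolt. φR_n = 0.75 × (2×85.86 + 8×178.2) = 1198.0 kN.
Block shear: shear path 2×[43+4×88] = 2×395 mm, A_gv = 4740, A_nv = 2×(395 − 4.5×35)×6 = 2850 mm²; tension across gage: (88 − 1×35)×6 = 318 mm². R_n = min(0.6×450×2850, 0.6×300×4740) + 1.0×450×318 = min(769.5, 853.2) + 143.1 = 912.6 kN. φR_n = 0.75 × 912.6 = 684.5 kN.
Governing: min(2486.4, 1198.0, 684.5) = 684.5 kN → block shear.

684.5 kN (block shear governs)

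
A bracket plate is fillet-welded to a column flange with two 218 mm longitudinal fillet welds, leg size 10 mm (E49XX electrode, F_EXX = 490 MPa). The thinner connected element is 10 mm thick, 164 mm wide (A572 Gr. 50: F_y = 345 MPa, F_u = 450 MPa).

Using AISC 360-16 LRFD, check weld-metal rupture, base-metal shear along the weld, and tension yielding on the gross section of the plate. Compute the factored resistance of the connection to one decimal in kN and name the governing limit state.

509.2 kN (gross-section yield governs)

Weld metal: throat = 0.707×10 = 7.07 mm, L = 2×218 = 436 mm. φR_n = 0.75 × 0.6 × 490 × 7.07 × 436 = 679.7 kN.
Base metal shear (10 mm plate): yield φR_n = 1.0×0.6×345×10×436 = 902.5 kN; rupture φR_n = 0.75×0.6×450×10×436 = 882.9 kN; take 882.9 kN (rupture).
Tension yield (gross): A_g = 164×10 = 1640 mm². φR_n = 0.90 × 345 × 1640 = 509.2 kN.
Governing: min(679.7, 882.9, 509.2) = 509.2 kN → gross-section yield.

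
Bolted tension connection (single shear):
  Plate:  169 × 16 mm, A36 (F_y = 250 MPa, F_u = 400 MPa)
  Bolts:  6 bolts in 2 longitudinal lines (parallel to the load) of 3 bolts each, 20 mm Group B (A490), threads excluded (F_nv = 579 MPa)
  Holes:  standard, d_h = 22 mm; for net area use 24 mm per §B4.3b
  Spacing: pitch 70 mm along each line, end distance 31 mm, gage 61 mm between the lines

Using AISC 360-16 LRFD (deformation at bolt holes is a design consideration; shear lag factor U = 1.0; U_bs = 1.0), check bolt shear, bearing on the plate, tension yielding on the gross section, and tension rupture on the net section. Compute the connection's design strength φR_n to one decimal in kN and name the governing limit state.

Bolt shear: A_b = π(20)²/4 = 314.16 mm². φR_n = 0.75 × 579 × 314.16 × 6 × 1 = 818.5 kN.
Bearing (16 mm plate, F_u = 400 MPa): end bolts L_c = 31 − 22/2 = 20, R_n = min(1.2×20×16×400, 2.4×20×16×400) = 153.6 kN/bolt; interior L_c = 70 − 22 = 48, R_n = 307.2 kN/bolt. φR_n = 0.75 × (2×153.6 + 4×307.2) = 1152.0 kN.
Tension yield (gross): A_g = 169×16 = 2704 mm². φR_n = 0.90 × 250 × 2704 = 608.4 kN.
Tension rupture (net): A_n = (169 − 2×24)×16 = 1936 mm² (U = 1.0, A_e = A_n). φR_n = 0.75 × 400 × 1936 = 580.8 kN.
Governing: min(818.5, 1152.0, 608.4, 580.8) = 580.8 kN → net-section rupture.

580.8 kN (net-section rupture governs)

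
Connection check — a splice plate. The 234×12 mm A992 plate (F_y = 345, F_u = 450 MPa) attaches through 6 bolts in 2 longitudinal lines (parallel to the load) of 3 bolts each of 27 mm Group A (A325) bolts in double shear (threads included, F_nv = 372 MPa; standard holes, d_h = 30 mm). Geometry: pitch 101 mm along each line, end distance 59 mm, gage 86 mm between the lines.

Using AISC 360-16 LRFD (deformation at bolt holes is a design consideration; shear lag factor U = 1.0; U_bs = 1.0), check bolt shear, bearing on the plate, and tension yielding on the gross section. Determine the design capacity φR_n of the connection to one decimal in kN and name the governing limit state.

871.9 kN (gross-section yield governs)

Bolt shear: A_b = π(27)²/4 = 572.56 mm². φR_n = 0.75 × 372 × 572.56 × 6 × 2 = 1916.9 kN.
Bearing (12 mm plate, F_u = 450 MPa): end bolts L_c = 59 − 30/2 = 44, R_n = min(1.2×44×12×450, 2.4×27×12×450) = 285.12 kN/bolt; interior L_c = 101 − 30 = 71, R_n = 349.92 kN/bolt. φR_n = 0.75 × (2×285.12 + 4×349.92) = 1477.4 kN.
Tension yield (gross): A_g = 234×12 = 2808 mm². φR_n = 0.90 × 345 × 2808 = 871.9 kN.
Governing: min(1916.9, 1477.4, 871.9) = 871.9 kN → gross-section yield.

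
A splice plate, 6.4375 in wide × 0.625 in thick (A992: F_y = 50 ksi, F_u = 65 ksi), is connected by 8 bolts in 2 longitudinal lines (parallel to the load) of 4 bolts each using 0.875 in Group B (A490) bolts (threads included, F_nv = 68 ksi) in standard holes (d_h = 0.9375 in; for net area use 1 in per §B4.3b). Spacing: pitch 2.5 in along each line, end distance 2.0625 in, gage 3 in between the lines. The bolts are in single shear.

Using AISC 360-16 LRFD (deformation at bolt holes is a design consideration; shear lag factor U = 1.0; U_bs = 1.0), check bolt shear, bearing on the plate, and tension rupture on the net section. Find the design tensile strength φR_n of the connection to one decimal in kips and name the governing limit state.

Bolt shear: A_b = π(0.875)²/4 = 0.60132 in². φR_n = 0.75 × 68 × 0.60132 × 8 × 1 = 245.3 kips.
Bearing (0.625 in plate, F_u = 65 ksi): end bolts L_c = 2.0625 − 0.9375/2 = 1.59375, R_n = min(1.2×1.59375×0.625×65, 2.4×0.875×0.625×65) = 77.695 kips/bolt; interior L_c = 2.5 − 0.9375 = 1.5625, R_n = 76.172 kips/bolt. φR_n = 0.75 × (2×77.695 + 6×76.172) = 459.3 kips.
Tension rupture (net): A_n = (6.4375 − 2×1)×0.625 = 2.7734 in² (U = 1.0, A_e = A_n). φR_n = 0.75 × 65 × 2.7734 = 135.2 kips.
Governing: min(245.3, 459.3, 135.2) = 135.2 kips → net-section rupture.

135.2 kips (net-section rupture governs)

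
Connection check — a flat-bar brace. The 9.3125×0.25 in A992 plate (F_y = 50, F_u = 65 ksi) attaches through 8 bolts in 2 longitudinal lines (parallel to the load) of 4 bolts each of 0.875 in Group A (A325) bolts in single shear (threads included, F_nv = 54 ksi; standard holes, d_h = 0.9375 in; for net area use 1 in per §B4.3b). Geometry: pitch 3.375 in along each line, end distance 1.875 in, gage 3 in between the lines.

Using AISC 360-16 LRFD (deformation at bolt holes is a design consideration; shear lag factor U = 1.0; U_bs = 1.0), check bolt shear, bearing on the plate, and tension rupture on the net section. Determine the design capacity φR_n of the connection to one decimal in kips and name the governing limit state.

89.1 kips (net-section rupture governs)

Bolt shear: A_b = π(0.875)²/4 = 0.60132 in². φR_n = 0.75 × 54 × 0.60132 × 8 × 1 = 194.8 kips.
Bearing (0.25 in plate, F_u = 65 ksi): end bolts L_c = 1.875 − 0.9375/2 = 1.40625, R_n = min(1.2×1.40625×0.25×65, 2.4×0.875×0.25×65) = 27.422 kips/bolt; interior L_c = 3.375 − 0.9375 = 2.4375, R_n = 34.125 kips/bolt. φR_n = 0.75 × (2×27.422 + 6×34.125) = 194.7 kips.
Tension rupture (net): A_n = (9.3125 − 2×1)×0.25 = 1.8281 in² (U = 1.0, A_e = A_n). φR_n = 0.75 × 65 × 1.8281 = 89.1 kips.
Governing: min(194.8, 194.7, 89.1) = 89.1 kips → net-section rupture.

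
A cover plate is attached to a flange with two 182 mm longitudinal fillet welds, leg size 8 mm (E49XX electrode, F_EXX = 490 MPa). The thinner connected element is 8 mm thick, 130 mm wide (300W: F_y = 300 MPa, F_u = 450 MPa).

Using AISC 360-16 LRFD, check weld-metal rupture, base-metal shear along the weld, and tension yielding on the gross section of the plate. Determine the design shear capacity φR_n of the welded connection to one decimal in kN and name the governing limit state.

280.8 kN (gross-section yield governs)

Weld metal: throat = 0.707×8 = 5.656 mm, L = 2×182 = 364 mm. φR_n = 0.75 × 0.6 × 490 × 5.656 × 364 = 454.0 kN.
Base metal shear (8 mm plate): yield φR_n = 1.0×0.6×300×8×364 = 524.2 kN; rupture φR_n = 0.75×0.6×450×8×364 = 589.7 kN; take 524.2 kN (yield).
Tension yield (gross): A_g = 130×8 = 1040 mm². φR_n = 0.90 × 300 × 1040 = 280.8 kN.
Governing: min(454.0, 524.2, 280.8) = 280.8 kN → gross-section yield.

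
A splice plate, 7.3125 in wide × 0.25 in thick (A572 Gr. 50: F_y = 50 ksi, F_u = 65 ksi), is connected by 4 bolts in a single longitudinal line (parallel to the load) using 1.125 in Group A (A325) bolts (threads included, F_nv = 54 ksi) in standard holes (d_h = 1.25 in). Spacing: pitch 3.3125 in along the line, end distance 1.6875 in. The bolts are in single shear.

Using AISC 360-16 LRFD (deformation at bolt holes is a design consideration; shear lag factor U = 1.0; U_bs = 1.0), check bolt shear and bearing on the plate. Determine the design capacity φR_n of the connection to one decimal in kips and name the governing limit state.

106.0 kips (bearing governs)

Bolt shear: A_b = π(1.125)²/4 = 0.99402 in². φR_n = 0.75 × 54 × 0.99402 × 4 × 1 = 161.0 kips.
Bearing (0.25 in plate, F_u = 65 ksi): end bolts L_c = 1.6875 − 1.25/2 = 1.0625, R_n = min(1.2×1.0625×0.25×65, 2.4×1.125×0.25×65) = 20.719 kips/bolt; interior L_c = 3.3125 − 1.25 = 2.0625, R_n = 40.219 kips/bolt. φR_n = 0.75 × (1×20.719 + 3×40.219) = 106.0 kips.
Governing: min(161.0, 106.0) = 106.0 kips → bearing.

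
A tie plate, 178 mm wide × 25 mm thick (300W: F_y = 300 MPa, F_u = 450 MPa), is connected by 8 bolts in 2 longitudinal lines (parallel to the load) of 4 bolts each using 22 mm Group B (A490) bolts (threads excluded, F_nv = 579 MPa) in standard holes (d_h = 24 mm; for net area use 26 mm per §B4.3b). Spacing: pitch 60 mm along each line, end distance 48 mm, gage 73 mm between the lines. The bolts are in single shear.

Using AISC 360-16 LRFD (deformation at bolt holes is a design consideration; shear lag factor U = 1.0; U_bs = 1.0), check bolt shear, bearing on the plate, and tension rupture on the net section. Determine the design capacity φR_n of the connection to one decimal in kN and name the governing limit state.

Bolt shear: A_b = π(22)²/4 = 380.13 mm². φR_n = 0.75 × 579 × 380.13 × 8 × 1 = 1320.6 kN.
Bearing (25 mm plate, F_u = 450 MPa): end bolts L_c = 48 − 24/2 = 36, R_n = min(1.2×36×25×450, 2.4×22×25×450) = 486 kN/bolt; interior L_c = 60 − 24 = 36, R_n = 486 kN/bolt. φR_n = 0.75 × (2×486 + 6×486) = 2916.0 kN.
Tension rupture (net): A_n = (178 − 2×26)×25 = 3150 mm² (U = 1.0, A_e = A_n). φR_n = 0.75 × 450 × 3150 = 1063.1 kN.
Governing: min(1320.6, 2916.0, 1063.1) = 1063.1 kN → net-section rupture.

1063.1 kN (net-section rupture governs)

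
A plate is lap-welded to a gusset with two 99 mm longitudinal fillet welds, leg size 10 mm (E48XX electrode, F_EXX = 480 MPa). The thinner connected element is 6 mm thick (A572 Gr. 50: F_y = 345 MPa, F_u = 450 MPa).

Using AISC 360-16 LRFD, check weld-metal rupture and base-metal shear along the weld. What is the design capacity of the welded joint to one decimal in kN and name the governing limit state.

Weld metal: throat = 0.707×10 = 7.07 mm, L = 2×99 = 198 mm. φR_n = 0.75 × 0.6 × 480 × 7.07 × 198 = 302.4 kN.
Base metal shear (6 mm plate): yield φR_n = 1.0×0.6×345×6×198 = 245.9 kN; rupture φR_n = 0.75×0.6×450×6×198 = 240.6 kN; take 240.6 kN (rupture).
Governing: min(302.4, 240.6) = 240.6 kN → base-metal shear.

240.6 kN (base-metal shear governs)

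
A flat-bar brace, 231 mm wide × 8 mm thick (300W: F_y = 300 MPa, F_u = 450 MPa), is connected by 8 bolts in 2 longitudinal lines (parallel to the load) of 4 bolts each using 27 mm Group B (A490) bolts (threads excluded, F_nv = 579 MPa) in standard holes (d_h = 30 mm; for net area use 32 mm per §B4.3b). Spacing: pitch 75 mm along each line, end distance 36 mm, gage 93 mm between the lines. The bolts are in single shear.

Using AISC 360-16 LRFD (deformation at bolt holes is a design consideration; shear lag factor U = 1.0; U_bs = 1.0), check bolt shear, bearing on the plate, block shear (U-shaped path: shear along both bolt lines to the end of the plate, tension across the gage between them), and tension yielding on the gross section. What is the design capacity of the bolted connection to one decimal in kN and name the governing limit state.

Bolt shear: A_b = π(27)²/4 = 572.56 mm². φR_n = 0.75 × 579 × 572.56 × 8 × 1 = 1989.1 kN.
Bearing (8 mm plate, F_u = 450 MPa): end bolts L_c = 36 − 30/2 = 21, R_n = min(1.2×21×8×450, 2.4×27×8×450) = 90.72 kN/bolt; interior L_c = 75 − 30 = 45, R_n = 194.4 kN/bolt. φR_n = 0.75 × (2×90.72 + 6×194.4) = 1010.9 kN.
Block shear: shear path 2×[36+3×75] = 2×261 mm, A_gv = 4176, A_nv = 2×(261 − 3.5×32)×8 = 2384 mm²; tension across gage: (93 − 1×32)×8 = 488 mm². R_n = min(0.6×450×2384, 0.6×300×4176) + 1.0×450×488 = min(643.68, 751.68) + 219.6 = 863.28 kN. φR_n = 0.75 × 863.28 = 647.5 kN.
Tension yield (gross): A_g = 231×8 = 1848 mm². φR_n = 0.90 × 300 × 1848 = 499.0 kN.
Governing: min(1989.1, 1010.9, 647.5, 499.0) = 499.0 kN → gross-section yield.

499.0 kN (gross-section yield governs)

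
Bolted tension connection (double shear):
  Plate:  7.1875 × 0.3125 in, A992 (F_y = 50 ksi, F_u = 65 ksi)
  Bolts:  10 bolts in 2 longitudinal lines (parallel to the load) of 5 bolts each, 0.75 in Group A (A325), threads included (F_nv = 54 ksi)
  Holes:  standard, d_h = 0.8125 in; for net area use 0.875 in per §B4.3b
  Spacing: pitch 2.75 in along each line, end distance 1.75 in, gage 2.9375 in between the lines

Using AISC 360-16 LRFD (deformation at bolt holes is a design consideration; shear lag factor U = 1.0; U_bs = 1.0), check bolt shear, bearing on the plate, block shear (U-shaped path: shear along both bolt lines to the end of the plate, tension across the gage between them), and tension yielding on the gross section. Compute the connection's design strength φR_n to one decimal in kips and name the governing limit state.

101.1 kips (gross-section yield governs)

Bolt shear: A_b = π(0.75)²/4 = 0.44179 in². φR_n = 0.75 × 54 × 0.44179 × 10 × 2 = 357.8 kips.
Bearing (0.3125 in plate, F_u = 65 ksi): end bolts L_c = 1.75 − 0.8125/2 = 1.34375, R_n = min(1.2×1.34375×0.3125×65, 2.4×0.75×0.3125×65) = 32.754 kips/bolt; interior L_c = 2.75 − 0.8125 = 1.9375, R_n = 36.563 kips/bolt. φR_n = 0.75 × (2×32.754 + 8×36.563) = 268.5 kips.
Block shear: shear path 2×[1.75+4×2.75] = 2×12.75 in, A_gv = 7.9688, A_nv = 2×(12.75 − 4.5×0.875)×0.3125 = 5.5078 in²; tension across gage: (2.9375 − 1×0.875)×0.3125 = 0.64453 in². R_n = min(0.6×65×5.5078, 0.6×50×7.9688) + 1.0×65×0.64453 = min(214.8, 239.06) + 41.894 = 256.69 kips. φR_n = 0.75 × 256.69 = 192.5 kips.
Tension yield (gross): A_g = 7.1875×0.3125 = 2.2461 in². φR_n = 0.90 × 50 × 2.2461 = 101.1 kips.
Governing: min(357.8, 268.5, 192.5, 101.1) = 101.1 kips → gross-section yield.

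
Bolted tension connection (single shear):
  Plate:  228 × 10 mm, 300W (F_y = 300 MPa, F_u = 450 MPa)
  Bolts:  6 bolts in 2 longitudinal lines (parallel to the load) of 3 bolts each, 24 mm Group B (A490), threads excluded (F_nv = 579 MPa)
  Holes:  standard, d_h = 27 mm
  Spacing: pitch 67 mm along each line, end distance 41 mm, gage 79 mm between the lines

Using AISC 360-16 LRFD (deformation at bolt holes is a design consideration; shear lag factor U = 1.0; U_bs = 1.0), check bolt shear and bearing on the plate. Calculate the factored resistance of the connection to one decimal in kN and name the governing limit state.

Bolt shear: A_b = π(24)²/4 = 452.39 mm². φR_n = 0.75 × 579 × 452.39 × 6 × 1 = 1178.7 kN.
Bearing (10 mm plate, F_u = 450 MPa): end bolts L_c = 41 − 27/2 = 27.5, R_n = min(1.2×27.5×10×450, 2.4×24×10×450) = 148.5 kN/bolt; interior L_c = 67 − 27 = 40, R_n = 216 kN/bolt. φR_n = 0.75 × (2×148.5 + 4×216) = 870.8 kN.
Governing: min(1178.7, 870.8) = 870.8 kN → bearing.

870.8 kN (bearing governs)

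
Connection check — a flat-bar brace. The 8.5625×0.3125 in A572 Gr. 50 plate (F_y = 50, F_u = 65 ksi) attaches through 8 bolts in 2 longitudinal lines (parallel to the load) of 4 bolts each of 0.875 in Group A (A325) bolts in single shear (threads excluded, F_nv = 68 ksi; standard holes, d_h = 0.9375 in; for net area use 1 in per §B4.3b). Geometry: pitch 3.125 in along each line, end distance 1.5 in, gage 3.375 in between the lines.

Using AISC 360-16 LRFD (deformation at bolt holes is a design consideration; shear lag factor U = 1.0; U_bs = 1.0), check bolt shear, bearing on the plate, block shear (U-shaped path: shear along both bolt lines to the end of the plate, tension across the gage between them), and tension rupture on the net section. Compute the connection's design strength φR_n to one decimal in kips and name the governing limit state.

100.0 kips (net-section rupture governs)

Bolt shear: A_b = π(0.875)²/4 = 0.60132 in². φR_n = 0.75 × 68 × 0.60132 × 8 × 1 = 245.3 kips.
Bearing (0.3125 in plate, F_u = 65 ksi): end bolts L_c = 1.5 − 0.9375/2 = 1.03125, R_n = min(1.2×1.03125×0.3125×65, 2.4×0.875×0.3125×65) = 25.137 kips/bolt; interior L_c = 3.125 − 0.9375 = 2.1875, R_n = 42.656 kips/bolt. φR_n = 0.75 × (2×25.137 + 6×42.656) = 229.7 kips.
Block shear: shear path 2×[1.5+3×3.125] = 2×10.875 in, A_gv = 6.7969, A_nv = 2×(10.875 − 3.5×1)×0.3125 = 4.6094 in²; tension across gage: (3.375 − 1×1)×0.3125 = 0.74219 in². R_n = min(0.6×65×4.6094, 0.6×50×6.7969) + 1.0×65×0.74219 = min(179.77, 203.91) + 48.242 = 228.01 kips. φR_n = 0.75 × 228.01 = 171.0 kips.
Tension rupture (net): A_n = (8.5625 − 2×1)×0.3125 = 2.0508 in² (U = 1.0, A_e = A_n). φR_n = 0.75 × 65 × 2.0508 = 100.0 kips.
Governing: min(245.3, 229.7, 171.0, 100.0) = 100.0 kips → net-section rupture.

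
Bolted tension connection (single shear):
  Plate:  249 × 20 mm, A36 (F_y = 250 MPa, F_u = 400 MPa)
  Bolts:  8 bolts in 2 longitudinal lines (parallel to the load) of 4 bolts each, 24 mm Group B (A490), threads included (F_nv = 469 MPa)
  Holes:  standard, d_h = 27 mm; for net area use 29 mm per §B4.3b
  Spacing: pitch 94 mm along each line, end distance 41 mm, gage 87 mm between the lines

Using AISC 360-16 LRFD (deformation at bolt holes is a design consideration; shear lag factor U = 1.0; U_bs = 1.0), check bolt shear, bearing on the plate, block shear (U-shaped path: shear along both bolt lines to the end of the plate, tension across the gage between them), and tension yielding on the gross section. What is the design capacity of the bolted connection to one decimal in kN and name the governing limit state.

1120.5 kN (gross-section yield governs)

Bolt shear: A_b = π(24)²/4 = 452.39 mm². φR_n = 0.75 × 469 × 452.39 × 8 × 1 = 1273.0 kN.
Bearing (20 mm plate, F_u = 400 MPa): end bolts L_c = 41 − 27/2 = 27.5, R_n = min(1.2×27.5×20×400, 2.4×24×20×400) = 264 kN/bolt; interior L_c = 94 − 27 = 67, R_n = 460.8 kN/bolt. φR_n = 0.75 × (2×264 + 6×460.8) = 2469.6 kN.
Block shear: shear path 2×[41+3×94] = 2×323 mm, A_gv = 12920, A_nv = 2×(323 − 3.5×29)×20 = 8860 mm²; tension across gage: (87 − 1×29)×20 = 1160 mm². R_n = min(0.6×400×8860, 0.6×250×12920) + 1.0×400×1160 = min(2126.4, 1938) + 464 = 2402 kN. φR_n = 0.75 × 2402 = 1801.5 kN.
Tension yield (gross): A_g = 249×20 = 4980 mm². φR_n = 0.90 × 250 × 4980 = 1120.5 kN.
Governing: min(1273.0, 2469.6, 1801.5, 1120.5) = 1120.5 kN → gross-section yield.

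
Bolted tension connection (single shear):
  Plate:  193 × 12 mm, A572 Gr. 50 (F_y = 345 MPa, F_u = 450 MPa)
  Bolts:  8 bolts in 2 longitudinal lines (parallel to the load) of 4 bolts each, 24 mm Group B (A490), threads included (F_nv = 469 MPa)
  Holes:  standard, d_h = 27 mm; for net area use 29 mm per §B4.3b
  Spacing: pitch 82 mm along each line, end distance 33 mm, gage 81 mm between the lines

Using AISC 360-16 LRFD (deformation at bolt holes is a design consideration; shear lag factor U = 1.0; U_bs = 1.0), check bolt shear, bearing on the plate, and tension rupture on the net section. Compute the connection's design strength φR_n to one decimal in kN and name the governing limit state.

Bolt shear: A_b = π(24)²/4 = 452.39 mm². φR_n = 0.75 × 469 × 452.39 × 8 × 1 = 1273.0 kN.
Bearing (12 mm plate, F_u = 450 MPa): end bolts L_c = 33 − 27/2 = 19.5, R_n = min(1.2×19.5×12×450, 2.4×24×12×450) = 126.36 kN/bolt; interior L_c = 82 − 27 = 55, R_n = 311.04 kN/bolt. φR_n = 0.75 × (2×126.36 + 6×311.04) = 1589.2 kN.
Tension rupture (net): A_n = (193 − 2×29)×12 = 1620 mm² (U = 1.0, A_e = A_n). φR_n = 0.75 × 450 × 1620 = 546.8 kN.
Governing: min(1273.0, 1589.2, 546.8) = 546.8 kN → net-section rupture.

546.8 kN (net-section rupture governs)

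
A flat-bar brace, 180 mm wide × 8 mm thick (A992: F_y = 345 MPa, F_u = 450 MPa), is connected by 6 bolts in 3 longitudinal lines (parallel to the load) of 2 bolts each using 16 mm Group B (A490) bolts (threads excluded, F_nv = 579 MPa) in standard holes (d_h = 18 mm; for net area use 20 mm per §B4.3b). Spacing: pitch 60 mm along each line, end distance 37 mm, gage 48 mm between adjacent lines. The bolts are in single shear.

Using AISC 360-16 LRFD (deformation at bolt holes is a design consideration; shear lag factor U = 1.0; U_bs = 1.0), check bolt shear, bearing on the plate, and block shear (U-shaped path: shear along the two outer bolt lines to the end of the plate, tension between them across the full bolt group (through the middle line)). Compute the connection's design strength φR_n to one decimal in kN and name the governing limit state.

Bolt shear: A_b = π(16)²/4 = 201.06 mm². φR_n = 0.75 × 579 × 201.06 × 6 × 1 = 523.9 kN.
Bearing (8 mm plate, F_u = 450 MPa): end bolts L_c = 37 − 18/2 = 28, R_n = min(1.2×28×8×450, 2.4×16×8×450) = 120.96 kN/bolt; interior L_c = 60 − 18 = 42, R_n = 138.24 kN/bolt. φR_n = 0.75 × (3×120.96 + 3×138.24) = 583.2 kN.
Block shear: shear path 2×[37+1×60] = 2×97 mm, A_gv = 1552, A_nv = 2×(97 − 1.5×20)×8 = 1072 mm²; tension across gage: (96 − 2×20)×8 = 448 mm². R_n = min(0.6×450×1072, 0.6×345×1552) + 1.0×450×448 = min(289.44, 321.26) + 201.6 = 491.04 kN. φR_n = 0.75 × 491.04 = 368.3 kN.
Governing: min(523.9, 583.2, 368.3) = 368.3 kN → block shear.

368.3 kN (block shear governs)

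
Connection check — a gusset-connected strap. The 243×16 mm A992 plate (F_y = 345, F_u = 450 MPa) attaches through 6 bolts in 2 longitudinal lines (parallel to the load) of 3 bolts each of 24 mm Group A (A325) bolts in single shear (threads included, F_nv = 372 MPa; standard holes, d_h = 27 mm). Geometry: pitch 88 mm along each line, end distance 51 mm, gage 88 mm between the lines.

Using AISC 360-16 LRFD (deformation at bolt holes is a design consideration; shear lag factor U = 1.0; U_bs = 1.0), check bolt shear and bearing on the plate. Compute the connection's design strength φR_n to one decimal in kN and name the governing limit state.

757.3 kN (bolt shear governs)

Bolt shear: A_b = π(24)²/4 = 452.39 mm². φR_n = 0.75 × 372 × 452.39 × 6 × 1 = 757.3 kN.
Bearing (16 mm plate, F_u = 450 MPa): end bolts L_c = 51 − 27/2 = 37.5, R_n = min(1.2×37.5×16×450, 2.4×24×16×450) = 324 kN/bolt; interior L_c = 88 − 27 = 61, R_n = 414.72 kN/bolt. φR_n = 0.75 × (2×324 + 4×414.72) = 1730.2 kN.
Governing: min(757.3, 1730.2) = 757.3 kN → bolt shear.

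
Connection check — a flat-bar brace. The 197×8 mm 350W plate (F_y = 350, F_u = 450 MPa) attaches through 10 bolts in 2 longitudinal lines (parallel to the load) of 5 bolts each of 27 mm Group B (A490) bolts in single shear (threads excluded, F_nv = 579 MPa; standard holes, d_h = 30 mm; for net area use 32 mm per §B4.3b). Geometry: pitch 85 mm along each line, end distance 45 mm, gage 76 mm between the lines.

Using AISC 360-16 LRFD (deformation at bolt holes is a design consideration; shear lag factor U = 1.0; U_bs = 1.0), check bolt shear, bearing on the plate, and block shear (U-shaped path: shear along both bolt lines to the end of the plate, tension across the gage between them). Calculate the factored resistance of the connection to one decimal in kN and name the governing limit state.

Bolt shear: A_b = π(27)²/4 = 572.56 mm². φR_n = 0.75 × 579 × 572.56 × 10 × 1 = 2486.3 kN.
Bearing (8 mm plate, F_u = 450 MPa): end bolts L_c = 45 − 30/2 = 30, R_n = min(1.2×30×8×450, 2.4×27×8×450) = 129.6 kN/bolt; interior L_c = 85 − 30 = 55, R_n = 233.28 kN/bolt. φR_n = 0.75 × (2×129.6 + 8×233.28) = 1594.1 kN.
Block shear: shear path 2×[45+4×85] = 2×385 mm, A_gv = 6160, A_nv = 2×(385 − 4.5×32)×8 = 3856 mm²; tension across gage: (76 − 1×32)×8 = 352 mm². R_n = min(0.6×450×3856, 0.6×350×6160) + 1.0×450×352 = min(1041.1, 1293.6) + 158.4 = 1199.5 kN. φR_n = 0.75 × 1199.5 = 899.6 kN.
Governing: min(2486.3, 1594.1, 899.6) = 899.6 kN → block shear.

899.6 kN (block shear governs)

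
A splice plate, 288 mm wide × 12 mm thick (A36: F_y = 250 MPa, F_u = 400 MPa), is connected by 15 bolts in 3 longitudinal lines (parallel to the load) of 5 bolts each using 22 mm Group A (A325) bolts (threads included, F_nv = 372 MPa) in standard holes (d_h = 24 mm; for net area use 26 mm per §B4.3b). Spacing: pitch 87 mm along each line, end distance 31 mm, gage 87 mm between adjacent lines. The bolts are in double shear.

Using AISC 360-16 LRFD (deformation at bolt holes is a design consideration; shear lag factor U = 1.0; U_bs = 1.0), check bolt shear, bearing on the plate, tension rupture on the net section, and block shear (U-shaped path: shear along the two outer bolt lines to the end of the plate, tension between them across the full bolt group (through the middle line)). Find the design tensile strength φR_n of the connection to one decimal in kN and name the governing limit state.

756.0 kN (net-section rupture governs)

Bolt shear: A_b = π(22)²/4 = 380.13 mm². φR_n = 0.75 × 372 × 380.13 × 15 × 2 = 3181.7 kN.
Bearing (12 mm plate, F_u = 400 MPa): end bolts L_c = 31 − 24/2 = 19, R_n = min(1.2×19×12×400, 2.4×22×12×400) = 109.44 kN/bolt; interior L_c = 87 − 24 = 63, R_n = 253.44 kN/bolt. φR_n = 0.75 × (3×109.44 + 12×253.44) = 2527.2 kN.
Tension rupture (net): A_n = (288 − 3×26)×12 = 2520 mm² (U = 1.0, A_e = A_n). φR_n = 0.75 × 400 × 2520 = 756.0 kN.
Block shear: shear path 2×[31+4×87] = 2×379 mm, A_gv = 9096, A_nv = 2×(379 − 4.5×26)×12 = 6288 mm²; tension across gage: (174 − 2×26)×12 = 1464 mm². R_n = min(0.6×400×6288, 0.6×250×9096) + 1.0×400×1464 = min(1509.1, 1364.4) + 585.6 = 1950 kN. φR_n = 0.75 × 1950 = 1462.5 kN.
Governing: min(3181.7, 2527.2, 756.0, 1462.5) = 756.0 kN → net-section rupture.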